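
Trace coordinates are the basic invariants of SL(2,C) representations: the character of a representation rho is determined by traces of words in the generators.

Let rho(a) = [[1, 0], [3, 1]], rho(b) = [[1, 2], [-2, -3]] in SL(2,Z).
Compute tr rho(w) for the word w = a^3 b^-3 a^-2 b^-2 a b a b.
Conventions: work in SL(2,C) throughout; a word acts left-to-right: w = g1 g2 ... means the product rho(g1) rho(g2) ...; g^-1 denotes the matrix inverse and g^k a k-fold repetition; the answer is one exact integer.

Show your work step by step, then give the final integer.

rho(a) = [[1, 0], [3, 1]]
... * rho(a) = [[1, 0], [3, 1]]  ->  [[1, 0], [6, 1]]
... * rho(a) = [[1, 0], [3, 1]]  ->  [[1, 0], [9, 1]]
... * rho(b^-1) = [[-3, -2], [2, 1]]  ->  [[-3, -2], [-25, -17]]
... * rho(b^-1) = [[-3, -2], [2, 1]]  ->  [[5, 4], [41, 33]]
... * rho(b^-1) = [[-3, -2], [2, 1]]  ->  [[-7, -6], [-57, -49]]
... * rho(a^-1) = [[1, 0], [-3, 1]]  ->  [[11, -6], [90, -49]]
... * rho(a^-1) = [[1, 0], [-3, 1]]  ->  [[29, -6], [237, -49]]
... * rho(b^-1) = [[-3, -2], [2, 1]]  ->  [[-99, -64], [-809, -523]]
... * rho(b^-1) = [[-3, -2], [2, 1]]  ->  [[169, 134], [1381, 1095]]
... * rho(a) = [[1, 0], [3, 1]]  ->  [[571, 134], [4666, 1095]]
... * rho(b) = [[1, 2], [-2, -3]]  ->  [[303, 740], [2476, 6047]]
... * rho(a) = [[1, 0], [3, 1]]  ->  [[2523, 740], [20617, 6047]]
... * rho(b) = [[1, 2], [-2, -3]]  ->  [[1043, 2826], [8523, 23093]]
tr = 1043 + 23093 = 24136

24136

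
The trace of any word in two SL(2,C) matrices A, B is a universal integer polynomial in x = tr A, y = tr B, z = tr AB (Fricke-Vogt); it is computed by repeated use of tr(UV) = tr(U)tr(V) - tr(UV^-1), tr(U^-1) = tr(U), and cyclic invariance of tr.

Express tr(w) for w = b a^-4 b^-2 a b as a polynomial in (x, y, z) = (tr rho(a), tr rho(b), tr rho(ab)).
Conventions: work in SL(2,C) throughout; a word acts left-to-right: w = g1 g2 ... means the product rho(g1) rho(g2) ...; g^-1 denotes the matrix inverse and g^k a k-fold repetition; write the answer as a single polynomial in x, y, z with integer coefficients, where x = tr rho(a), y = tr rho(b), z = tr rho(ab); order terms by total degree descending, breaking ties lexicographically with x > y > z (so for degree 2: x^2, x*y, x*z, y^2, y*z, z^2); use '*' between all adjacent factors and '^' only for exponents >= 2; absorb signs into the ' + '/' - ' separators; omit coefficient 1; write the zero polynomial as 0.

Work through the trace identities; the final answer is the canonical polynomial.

-x^4*y^3*z + x^5*y^2 + x^3*y^4 + x^3*y^2*z^2 + 2*x^2*y^3*z - 6*x^3*y^2 - 2*x*y^4 - 2*x*y^2*z^2 + x^3 + 8*x*y^2 - 3*x

tr(a^2 b) = tr(a) * tr(b a) - tr(b) = x*z - y
tr(a^2) = tr(a) * tr(a) - tr(1) = x^2 - 2
tr(a b^2 a) = tr(b) * tr(a^2 b) - tr(a^2) = x*y*z - x^2 - y^2 + 2
tr(a b a b) = tr(a b) * tr(a b) - tr(1) = z^2 - 2
tr(a b^2 a b) = tr(b) * tr(a b a b) - tr(a b a) = y*z^2 - x*z - y
tr(a b^2 a b^-1) = tr(a b^2 a) * tr(b) - tr(a b^2 a b) = x*y^2*z - x^2*y - y^3 - y*z^2 + x*z + 3*y
tr(b^-2 a b^2 a) = tr(a b^2 a b^-1) * tr(b) - tr(a b^2 a) = x*y^3*z - x^2*y^2 - y^4 - y^2*z^2 + x^2 + 4*y^2 - 2
tr(a^-1 b^-2 a b^2) = tr(b^-2 a b^2) * tr(a) - tr(b^-2 a b^2 a) = -x*y^3*z + x^2*y^2 + y^4 + y^2*z^2 - 4*y^2 + 2
tr(a^-2 b^-2 a b^2) = tr(a^-1 b^-2 a b^2) * tr(a) - tr(a^-1 b^-2 a b^2 a) = -x^2*y^3*z + x^3*y^2 + x*y^4 + x*y^2*z^2 - 4*x*y^2 + x
tr(a^-3 b^-2 a b^2) = tr(a^-2 b^-2 a b^2) * tr(a) - tr(a^-2 b^-2 a b^2 a) = -x^3*y^3*z + x^4*y^2 + x^2*y^4 + x^2*y^2*z^2 + x*y^3*z - 5*x^2*y^2 - y^4 - y^2*z^2 + x^2 + 4*y^2 - 2
tr(b a^-4 b^-2 a b) = tr(a^-3 b^-2 a b^2) * tr(a) - tr(a^-3 b^-2 a b^2 a) = -x^4*y^3*z + x^5*y^2 + x^3*y^4 + x^3*y^2*z^2 + 2*x^2*y^3*z - 6*x^3*y^2 - 2*x*y^4 - 2*x*y^2*z^2 + x^3 + 8*x*y^2 - 3*x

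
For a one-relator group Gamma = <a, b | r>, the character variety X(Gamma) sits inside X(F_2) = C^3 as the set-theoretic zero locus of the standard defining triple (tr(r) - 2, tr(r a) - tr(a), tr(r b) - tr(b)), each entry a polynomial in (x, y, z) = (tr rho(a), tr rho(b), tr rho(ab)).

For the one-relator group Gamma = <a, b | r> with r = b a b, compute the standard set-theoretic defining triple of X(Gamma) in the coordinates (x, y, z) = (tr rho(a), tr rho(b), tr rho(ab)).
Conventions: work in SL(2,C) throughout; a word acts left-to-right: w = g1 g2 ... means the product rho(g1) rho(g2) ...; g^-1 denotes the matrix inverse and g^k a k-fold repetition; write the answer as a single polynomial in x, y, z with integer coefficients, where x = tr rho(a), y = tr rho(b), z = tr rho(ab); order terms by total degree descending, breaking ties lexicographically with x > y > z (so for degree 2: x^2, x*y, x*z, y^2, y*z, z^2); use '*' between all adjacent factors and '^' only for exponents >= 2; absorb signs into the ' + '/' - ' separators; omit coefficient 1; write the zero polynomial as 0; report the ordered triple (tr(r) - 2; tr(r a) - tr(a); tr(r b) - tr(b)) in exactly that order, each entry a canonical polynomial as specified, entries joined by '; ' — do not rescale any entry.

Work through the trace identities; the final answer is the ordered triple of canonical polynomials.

y*z - x - 2; z^2 - x - 2; y^2*z - x*y - y - z

use: trace(b a b) = trace(b) * trace(a b) - trace(a)  (reduce the b square) = y*z - x
trace(b a b a) = trace(b a) * trace(b a) - trace(1)  (split on b) = z^2 - 2
trace(b a b^2) = trace(b) * trace(a b^2) - trace(a b)  (reduce the b square) = y^2*z - x*y - z
assemble the triple (trace(r) - 2; trace(r a) - x; trace(r b) - y)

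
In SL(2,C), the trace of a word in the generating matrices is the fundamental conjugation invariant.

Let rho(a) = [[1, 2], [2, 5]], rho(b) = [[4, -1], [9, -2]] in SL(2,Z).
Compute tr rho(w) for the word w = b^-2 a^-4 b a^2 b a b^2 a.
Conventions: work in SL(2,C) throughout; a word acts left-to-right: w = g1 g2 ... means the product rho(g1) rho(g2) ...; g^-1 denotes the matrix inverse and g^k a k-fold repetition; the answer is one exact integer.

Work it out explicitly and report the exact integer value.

5289026

rho(b^-1) = [[-2, 1], [-9, 4]]
... * rho(b^-1) = [[-2, 1], [-9, 4]]  ->  [[-5, 2], [-18, 7]]
... * rho(a^-1) = [[5, -2], [-2, 1]]  ->  [[-29, 12], [-104, 43]]
... * rho(a^-1) = [[5, -2], [-2, 1]]  ->  [[-169, 70], [-606, 251]]
... * rho(a^-1) = [[5, -2], [-2, 1]]  ->  [[-985, 408], [-3532, 1463]]
... * rho(a^-1) = [[5, -2], [-2, 1]]  ->  [[-5741, 2378], [-20586, 8527]]
... * rho(b) = [[4, -1], [9, -2]]  ->  [[-1562, 985], [-5601, 3532]]
... * rho(a) = [[1, 2], [2, 5]]  ->  [[408, 1801], [1463, 6458]]
... * rho(a) = [[1, 2], [2, 5]]  ->  [[4010, 9821], [14379, 35216]]
... * rho(b) = [[4, -1], [9, -2]]  ->  [[104429, -23652], [374460, -84811]]
... * rho(a) = [[1, 2], [2, 5]]  ->  [[57125, 90598], [204838, 324865]]
... * rho(b) = [[4, -1], [9, -2]]  ->  [[1043882, -238321], [3743137, -854568]]
... * rho(b) = [[4, -1], [9, -2]]  ->  [[2030639, -567240], [7281436, -2034001]]
... * rho(a) = [[1, 2], [2, 5]]  ->  [[896159, 1225078], [3213434, 4392867]]
tr = 896159 + 4392867 = 5289026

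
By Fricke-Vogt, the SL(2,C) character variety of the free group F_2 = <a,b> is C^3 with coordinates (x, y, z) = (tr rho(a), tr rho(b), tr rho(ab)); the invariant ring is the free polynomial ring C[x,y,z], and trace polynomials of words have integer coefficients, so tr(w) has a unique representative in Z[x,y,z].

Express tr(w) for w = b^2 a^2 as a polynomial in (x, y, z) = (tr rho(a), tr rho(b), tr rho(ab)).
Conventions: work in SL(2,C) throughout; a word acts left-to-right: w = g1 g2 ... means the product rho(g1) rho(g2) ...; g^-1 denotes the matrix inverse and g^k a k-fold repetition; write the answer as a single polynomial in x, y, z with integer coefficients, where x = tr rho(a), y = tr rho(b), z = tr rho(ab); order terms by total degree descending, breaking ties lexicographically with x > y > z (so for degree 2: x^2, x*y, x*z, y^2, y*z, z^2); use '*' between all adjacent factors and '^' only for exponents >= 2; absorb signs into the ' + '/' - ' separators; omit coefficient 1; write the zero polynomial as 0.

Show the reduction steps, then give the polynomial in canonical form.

and trace(a^2 b) = trace(a) * trace(b a) - trace(b) = x*z - y
next, trace(a^2) = trace(a) * trace(a) - trace(1) = x^2 - 2
trace(b^2 a^2) = trace(b) * trace(a^2 b) - trace(a^2) = x*y*z - x^2 - y^2 + 2

x*y*z - x^2 - y^2 + 2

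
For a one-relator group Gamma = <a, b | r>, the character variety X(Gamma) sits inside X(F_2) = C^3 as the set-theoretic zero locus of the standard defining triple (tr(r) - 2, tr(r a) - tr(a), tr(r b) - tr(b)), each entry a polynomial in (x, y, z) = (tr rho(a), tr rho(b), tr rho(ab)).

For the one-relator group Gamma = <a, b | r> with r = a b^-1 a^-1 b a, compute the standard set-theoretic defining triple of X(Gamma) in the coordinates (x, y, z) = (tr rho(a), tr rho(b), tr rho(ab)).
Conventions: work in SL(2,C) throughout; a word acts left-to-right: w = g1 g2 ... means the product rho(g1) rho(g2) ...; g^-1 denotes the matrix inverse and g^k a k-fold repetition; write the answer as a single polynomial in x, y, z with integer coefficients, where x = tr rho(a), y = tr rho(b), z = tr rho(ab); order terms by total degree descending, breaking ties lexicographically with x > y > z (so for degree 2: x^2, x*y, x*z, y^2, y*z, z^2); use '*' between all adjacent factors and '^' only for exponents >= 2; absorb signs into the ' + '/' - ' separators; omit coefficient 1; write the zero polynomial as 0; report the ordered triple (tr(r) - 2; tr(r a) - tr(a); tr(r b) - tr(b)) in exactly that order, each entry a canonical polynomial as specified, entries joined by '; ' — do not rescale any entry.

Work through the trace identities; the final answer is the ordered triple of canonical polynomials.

-x^2*y*z + x^3 + x*y^2 + x*z^2 - 3*x - 2; -x^3*y*z + x^4 + x^2*y^2 + x^2*z^2 + x*y*z - 4*x^2 - y^2 - z^2 - x + 2; -x*y*z^2 + x^2*z + y^2*z + z^3 - y - 3*z

next, trace(b^2 a) = trace(b) trace(a b) - trace(a) = y*z - x
next, trace(b^2) = trace(b) trace(b) - trace(1) = y^2 - 2
trace(b a^2 b) = trace(a) trace(b^2 a) - trace(b^2) = x*y*z - x^2 - y^2 + 2
trace(b a b a) = trace(a b) trace(a b) - trace(1) = z^2 - 2
next, trace(b a^2 b a) = trace(a) trace(b a b a) - trace(b a b) = x*z^2 - y*z - x
trace(a^-1 b a^2 b) = trace(b a^2 b) trace(a) - trace(b a^2 b a) = x^2*y*z - x^3 - x*y^2 - x*z^2 + y*z + 3*x
trace(a b^-1 a^-1 b a) = trace(a^-1 b a^2) trace(b) - trace(a^-1 b a^2 b) = -x^2*y*z + x^3 + x*y^2 + x*z^2 - 3*x
trace(b a^2) = trace(a) trace(b a) - trace(b) = x*z - y
and trace(b a^3 b) = trace(a) trace(b^2 a^2) - trace(b^2 a) = x^2*y*z - x^3 - x*y^2 - y*z + 3*x
trace(b a^3 b a) = trace(a) trace(a b a b a) - trace(a b a b) = x^2*z^2 - x*y*z - x^2 - z^2 + 2
and trace(a^-1 b a^3 b) = trace(b a^3 b) trace(a) - trace(b a^3 b a) = x^3*y*z - x^4 - x^2*y^2 - x^2*z^2 + 4*x^2 + z^2 - 2
trace(a b^-1 a^-1 b a^2) = trace(a^-1 b a^3) trace(b) - trace(a^-1 b a^3 b) = -x^3*y*z + x^4 + x^2*y^2 + x^2*z^2 + x*y*z - 4*x^2 - y^2 - z^2 + 2
next, trace(b a b a b) = trace(b) trace(a b a b) - trace(a b a)   [square of b] = y*z^2 - x*z - y
and trace(b a b a b a) = trace(b a b a) trace(b a) - trace(a b)   [split at a repeated b] = z^3 - 3*z
trace(a^-1 b a b a b) = trace(b a b a b) trace(a) - trace(b a b a b a)   [inverse elimination on a] = x*y*z^2 - x^2*z - z^3 - x*y + 3*z
trace(a b^-1 a^-1 b a b) = trace(a^-1 b a b a) trace(b) - trace(a^-1 b a b a b)   [inverse elimination on b] = -x*y*z^2 + x^2*z + y^2*z + z^3 - 3*z
assemble the triple (trace(r) - 2; trace(r a) - x; trace(r b) - y)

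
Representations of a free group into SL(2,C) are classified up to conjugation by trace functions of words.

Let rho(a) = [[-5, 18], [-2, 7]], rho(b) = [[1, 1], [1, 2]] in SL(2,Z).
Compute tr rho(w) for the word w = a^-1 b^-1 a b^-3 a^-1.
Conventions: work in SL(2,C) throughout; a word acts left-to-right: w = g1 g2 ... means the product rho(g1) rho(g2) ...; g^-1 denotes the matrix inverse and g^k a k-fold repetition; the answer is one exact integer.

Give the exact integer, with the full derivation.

-7235

rho(a^-1) = [[7, -18], [2, -5]]
... * rho(b^-1) = [[2, -1], [-1, 1]]  ->  [[32, -25], [9, -7]]
... * rho(a) = [[-5, 18], [-2, 7]]  ->  [[-110, 401], [-31, 113]]
... * rho(b^-1) = [[2, -1], [-1, 1]]  ->  [[-621, 511], [-175, 144]]
... * rho(b^-1) = [[2, -1], [-1, 1]]  ->  [[-1753, 1132], [-494, 319]]
... * rho(b^-1) = [[2, -1], [-1, 1]]  ->  [[-4638, 2885], [-1307, 813]]
... * rho(a^-1) = [[7, -18], [2, -5]]  ->  [[-26696, 69059], [-7523, 19461]]
tr = -26696 + 19461 = -7235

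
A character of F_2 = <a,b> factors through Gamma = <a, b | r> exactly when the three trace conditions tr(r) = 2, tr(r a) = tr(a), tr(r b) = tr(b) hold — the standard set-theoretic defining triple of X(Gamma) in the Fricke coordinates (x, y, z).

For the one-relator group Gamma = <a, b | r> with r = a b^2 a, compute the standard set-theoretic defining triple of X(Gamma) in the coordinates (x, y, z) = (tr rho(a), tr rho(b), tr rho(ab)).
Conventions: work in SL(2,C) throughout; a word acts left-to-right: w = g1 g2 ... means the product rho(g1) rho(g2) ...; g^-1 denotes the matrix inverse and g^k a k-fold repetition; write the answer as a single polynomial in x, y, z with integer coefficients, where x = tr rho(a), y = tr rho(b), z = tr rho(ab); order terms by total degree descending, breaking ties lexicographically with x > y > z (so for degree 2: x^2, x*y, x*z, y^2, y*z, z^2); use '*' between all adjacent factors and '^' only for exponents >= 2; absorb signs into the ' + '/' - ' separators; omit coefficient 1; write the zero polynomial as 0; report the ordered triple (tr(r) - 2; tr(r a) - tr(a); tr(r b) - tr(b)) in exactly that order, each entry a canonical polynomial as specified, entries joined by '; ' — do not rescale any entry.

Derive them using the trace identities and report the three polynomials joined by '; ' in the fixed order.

trace(b^2 a) = trace(b) trace(a b) - trace(a)   [square of b] = y*z - x
apply: trace(b^2) = trace(b) trace(b) - trace(1)   [square of b] = y^2 - 2
trace(a b^2 a) = trace(a) trace(b^2 a) - trace(b^2)   [square of a] = x*y*z - x^2 - y^2 + 2
trace(a b^2 a^2) = trace(a) trace(b^2 a^2) - trace(b^2 a) = x^2*y*z - x^3 - x*y^2 - y*z + 3*x
apply: trace(a b a b) = trace(a b) trace(a b) - trace(1) = z^2 - 2
apply: trace(a b a) = trace(a) trace(b a) - trace(b) = x*z - y
apply: trace(a b^2 a b) = trace(b) trace(a b a b) - trace(a b a) = y*z^2 - x*z - y
assemble the triple (trace(r) - 2; trace(r a) - x; trace(r b) - y)

x*y*z - x^2 - y^2; x^2*y*z - x^3 - x*y^2 - y*z + 2*x; y*z^2 - x*z - 2*y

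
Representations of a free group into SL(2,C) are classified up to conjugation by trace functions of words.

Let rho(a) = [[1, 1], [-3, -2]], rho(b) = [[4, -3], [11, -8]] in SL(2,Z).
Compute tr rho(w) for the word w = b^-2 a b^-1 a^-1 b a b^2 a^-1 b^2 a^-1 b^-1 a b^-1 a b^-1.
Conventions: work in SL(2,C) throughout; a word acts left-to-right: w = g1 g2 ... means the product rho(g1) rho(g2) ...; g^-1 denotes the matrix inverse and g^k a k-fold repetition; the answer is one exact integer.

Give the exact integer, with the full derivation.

rho(b^-1) = [[-8, 3], [-11, 4]]
... * rho(b^-1) = [[-8, 3], [-11, 4]]  ->  [[31, -12], [44, -17]]
... * rho(a) = [[1, 1], [-3, -2]]  ->  [[67, 55], [95, 78]]
... * rho(b^-1) = [[-8, 3], [-11, 4]]  ->  [[-1141, 421], [-1618, 597]]
... * rho(a^-1) = [[-2, -1], [3, 1]]  ->  [[3545, 1562], [5027, 2215]]
... * rho(b) = [[4, -3], [11, -8]]  ->  [[31362, -23131], [44473, -32801]]
... * rho(a) = [[1, 1], [-3, -2]]  ->  [[100755, 77624], [142876, 110075]]
... * rho(b) = [[4, -3], [11, -8]]  ->  [[1256884, -923257], [1782329, -1309228]]
... * rho(b) = [[4, -3], [11, -8]]  ->  [[-5128291, 3615404], [-7272192, 5126837]]
... * rho(a^-1) = [[-2, -1], [3, 1]]  ->  [[21102794, 8743695], [29924895, 12399029]]
... * rho(b) = [[4, -3], [11, -8]]  ->  [[180591821, -133257942], [256088899, -188966917]]
... * rho(b) = [[4, -3], [11, -8]]  ->  [[-743470078, 524288073], [-1054280491, 743468639]]
... * rho(a^-1) = [[-2, -1], [3, 1]]  ->  [[3059804375, 1267758151], [4338966899, 1797749130]]
... * rho(b^-1) = [[-8, 3], [-11, 4]]  ->  [[-38423774661, 14250445729], [-54486975622, 20207897217]]
... * rho(a) = [[1, 1], [-3, -2]]  ->  [[-81175111848, -66924666119], [-115110667273, -94902770056]]
... * rho(b^-1) = [[-8, 3], [-11, 4]]  ->  [[1385572222093, -511224000020], [1964815808800, -724943082043]]
... * rho(a) = [[1, 1], [-3, -2]]  ->  [[2919244222153, 2408020222133], [4139645054929, 3414701972886]]
... * rho(b^-1) = [[-8, 3], [-11, 4]]  ->  [[-49842176220687, 18389813554991], [-70678882141178, 26077743056331]]
tr = -49842176220687 + 26077743056331 = -23764433164356

-23764433164356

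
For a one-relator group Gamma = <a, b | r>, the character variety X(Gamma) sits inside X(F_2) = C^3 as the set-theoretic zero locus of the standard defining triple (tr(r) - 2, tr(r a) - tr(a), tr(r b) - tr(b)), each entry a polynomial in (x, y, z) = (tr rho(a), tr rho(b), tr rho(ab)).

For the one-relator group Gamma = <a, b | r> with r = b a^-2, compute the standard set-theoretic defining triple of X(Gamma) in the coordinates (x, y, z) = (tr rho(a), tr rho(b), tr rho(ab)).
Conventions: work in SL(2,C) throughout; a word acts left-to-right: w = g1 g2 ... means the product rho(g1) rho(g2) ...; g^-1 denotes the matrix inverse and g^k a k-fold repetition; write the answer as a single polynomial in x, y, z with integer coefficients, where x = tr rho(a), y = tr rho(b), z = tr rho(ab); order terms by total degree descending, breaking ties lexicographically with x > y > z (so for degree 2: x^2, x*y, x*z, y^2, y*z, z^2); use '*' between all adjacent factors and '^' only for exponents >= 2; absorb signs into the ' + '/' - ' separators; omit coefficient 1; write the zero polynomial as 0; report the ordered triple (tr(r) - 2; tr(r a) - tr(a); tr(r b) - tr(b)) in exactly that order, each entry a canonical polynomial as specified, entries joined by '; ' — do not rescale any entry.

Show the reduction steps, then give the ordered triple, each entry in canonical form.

so tr(b a^-1) = tr(b) tr(a) - tr(b a) = x*y - z
tr(b a^-2) = tr(b a^-1) tr(a) - tr(b) = x^2*y - x*z - y
reduce: tr(b^2) = tr(b) tr(b) - tr(1)   [square of b] = y^2 - 2
tr(b^2 a) = tr(b) tr(a b) - tr(a)   [square of b] = y*z - x
tr(a^-1 b^2) = tr(b^2) tr(a) - tr(b^2 a)   [inverse elimination on a] = x*y^2 - y*z - x
tr(b a^-2 b) = tr(a^-1 b^2) tr(a) - tr(a^-1 b^2 a)   [inverse elimination on a] = x^2*y^2 - x*y*z - x^2 - y^2 + 2
assemble the triple (tr(r) - 2; tr(r a) - x; tr(r b) - y)

x^2*y - x*z - y - 2; x*y - x - z; x^2*y^2 - x*y*z - x^2 - y^2 - y + 2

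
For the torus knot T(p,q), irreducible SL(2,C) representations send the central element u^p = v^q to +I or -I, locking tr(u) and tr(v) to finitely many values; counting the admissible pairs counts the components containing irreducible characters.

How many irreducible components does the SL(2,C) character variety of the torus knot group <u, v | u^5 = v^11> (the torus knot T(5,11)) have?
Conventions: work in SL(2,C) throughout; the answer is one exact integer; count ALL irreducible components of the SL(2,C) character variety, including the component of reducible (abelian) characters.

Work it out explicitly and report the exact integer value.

For T(5,11): irreducibility forces the central element u^5 = v^11 to one of +I, -I.
So on each irreducible component the traces are pinned: tr(u) = 2*cos(pi*alpha/5) with 1 <= alpha <= 4, tr(v) = 2*cos(pi*beta/11) with 1 <= beta <= 10.
u^5 = (-1)^alpha I and v^11 = (-1)^beta I must agree, so alpha and beta have equal parity.
Enumerate parity-matched pairs: 2*5 odd-odd plus 2*5 even-even gives 20.
That is 20 components of irreducible characters, and with the reducible (abelian) component the total is 21.

21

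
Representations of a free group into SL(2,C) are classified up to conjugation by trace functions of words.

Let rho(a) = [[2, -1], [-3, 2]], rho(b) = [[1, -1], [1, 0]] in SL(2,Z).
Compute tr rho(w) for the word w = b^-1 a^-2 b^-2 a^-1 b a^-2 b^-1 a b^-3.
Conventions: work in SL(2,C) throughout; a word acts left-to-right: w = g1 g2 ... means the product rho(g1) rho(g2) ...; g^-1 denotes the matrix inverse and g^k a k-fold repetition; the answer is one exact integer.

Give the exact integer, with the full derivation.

rho(b^-1) = [[0, 1], [-1, 1]]
... * rho(a^-1) = [[2, 1], [3, 2]]  ->  [[3, 2], [1, 1]]
... * rho(a^-1) = [[2, 1], [3, 2]]  ->  [[12, 7], [5, 3]]
... * rho(b^-1) = [[0, 1], [-1, 1]]  ->  [[-7, 19], [-3, 8]]
... * rho(b^-1) = [[0, 1], [-1, 1]]  ->  [[-19, 12], [-8, 5]]
... * rho(a^-1) = [[2, 1], [3, 2]]  ->  [[-2, 5], [-1, 2]]
... * rho(b) = [[1, -1], [1, 0]]  ->  [[3, 2], [1, 1]]
... * rho(a^-1) = [[2, 1], [3, 2]]  ->  [[12, 7], [5, 3]]
... * rho(a^-1) = [[2, 1], [3, 2]]  ->  [[45, 26], [19, 11]]
... * rho(b^-1) = [[0, 1], [-1, 1]]  ->  [[-26, 71], [-11, 30]]
... * rho(a) = [[2, -1], [-3, 2]]  ->  [[-265, 168], [-112, 71]]
... * rho(b^-1) = [[0, 1], [-1, 1]]  ->  [[-168, -97], [-71, -41]]
... * rho(b^-1) = [[0, 1], [-1, 1]]  ->  [[97, -265], [41, -112]]
... * rho(b^-1) = [[0, 1], [-1, 1]]  ->  [[265, -168], [112, -71]]
tr = 265 + -71 = 194

194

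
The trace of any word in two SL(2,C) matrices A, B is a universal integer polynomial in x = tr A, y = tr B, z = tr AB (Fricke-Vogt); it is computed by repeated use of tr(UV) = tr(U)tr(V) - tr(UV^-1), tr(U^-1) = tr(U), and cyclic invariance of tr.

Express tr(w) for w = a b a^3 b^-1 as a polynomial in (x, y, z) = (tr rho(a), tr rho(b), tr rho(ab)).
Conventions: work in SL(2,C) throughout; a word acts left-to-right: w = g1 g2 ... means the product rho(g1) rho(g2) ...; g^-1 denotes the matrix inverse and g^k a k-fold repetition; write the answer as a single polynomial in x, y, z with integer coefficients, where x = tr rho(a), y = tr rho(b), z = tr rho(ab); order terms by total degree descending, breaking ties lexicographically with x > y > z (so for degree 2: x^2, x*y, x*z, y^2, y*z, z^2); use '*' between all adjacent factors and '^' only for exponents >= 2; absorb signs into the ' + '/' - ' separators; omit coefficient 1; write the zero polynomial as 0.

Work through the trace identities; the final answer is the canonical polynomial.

x^3*y*z - x^2*y^2 - x^2*z^2 - x*y*z + x^2 + y^2 + z^2 - 2

tr(b a^2) = tr(a) * tr(b a) - tr(b)  (reduce the a square) = x*z - y
tr(a b a^2) = tr(a) * tr(b a^2) - tr(b a)  (reduce the a square) = x^2*z - x*y - z
tr(a b a^3) = tr(a) * tr(a b a^2) - tr(a b a)  (reduce the a square) = x^3*z - x^2*y - 2*x*z + y
tr(b a b a) = tr(b a) * tr(b a) - tr(1)  (split on b) = z^2 - 2
tr(b a b) = tr(b) * tr(a b) - tr(a)  (reduce the b square) = y*z - x
tr(a b a b a) = tr(a) * tr(b a b a) - tr(b a b)  (reduce the a square) = x*z^2 - y*z - x
reduce: tr(a b a^3 b) = tr(a) * tr(a b a b a) - tr(a b a b)  (reduce the a square) = x^2*z^2 - x*y*z - x^2 - z^2 + 2
so tr(a b a^3 b^-1) = tr(a b a^3) * tr(b) - tr(a b a^3 b)  (eliminate b^-1) = x^3*y*z - x^2*y^2 - x^2*z^2 - x*y*z + x^2 + y^2 + z^2 - 2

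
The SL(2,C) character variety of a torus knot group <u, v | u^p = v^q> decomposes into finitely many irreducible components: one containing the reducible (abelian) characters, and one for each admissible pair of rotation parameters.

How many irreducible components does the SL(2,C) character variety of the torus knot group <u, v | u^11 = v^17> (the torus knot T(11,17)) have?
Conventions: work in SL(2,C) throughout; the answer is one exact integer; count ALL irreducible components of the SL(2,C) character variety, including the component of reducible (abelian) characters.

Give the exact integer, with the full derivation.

For T(11,17): irreducibility forces the central element u^11 = v^17 to one of +I, -I.
On an irreducible component, tr(u) is locked at 2*cos(pi*alpha/11) for some alpha in 1..10, and tr(v) at 2*cos(pi*beta/17) for some beta in 1..16.
Consistency of u^11 = (-1)^alpha I with v^17 = (-1)^beta I forces alpha = beta (mod 2).
count pairs: odd alpha (5 choices) x odd beta (8), plus even alpha (5) x even beta (8): 5*8 + 5*8 = 80.
That is 80 components of irreducible characters, and with the reducible (abelian) component the total is 81.

81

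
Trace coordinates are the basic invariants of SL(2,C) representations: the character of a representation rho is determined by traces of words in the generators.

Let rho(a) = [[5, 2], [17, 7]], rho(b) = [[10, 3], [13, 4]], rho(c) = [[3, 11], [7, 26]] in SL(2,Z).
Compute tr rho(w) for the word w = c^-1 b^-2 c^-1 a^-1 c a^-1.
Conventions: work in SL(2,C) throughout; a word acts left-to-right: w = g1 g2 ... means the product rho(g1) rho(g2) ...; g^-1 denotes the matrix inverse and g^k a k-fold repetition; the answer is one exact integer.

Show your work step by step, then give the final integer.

rho(c^-1) = [[26, -11], [-7, 3]]
... * rho(b^-1) = [[4, -3], [-13, 10]]  ->  [[247, -188], [-67, 51]]
... * rho(b^-1) = [[4, -3], [-13, 10]]  ->  [[3432, -2621], [-931, 711]]
... * rho(c^-1) = [[26, -11], [-7, 3]]  ->  [[107579, -45615], [-29183, 12374]]
... * rho(a^-1) = [[7, -2], [-17, 5]]  ->  [[1528508, -443233], [-414639, 120236]]
... * rho(c) = [[3, 11], [7, 26]]  ->  [[1482893, 5289530], [-402265, -1434893]]
... * rho(a^-1) = [[7, -2], [-17, 5]]  ->  [[-79541759, 23481864], [21577326, -6369935]]
tr = -79541759 + -6369935 = -85911694

-85911694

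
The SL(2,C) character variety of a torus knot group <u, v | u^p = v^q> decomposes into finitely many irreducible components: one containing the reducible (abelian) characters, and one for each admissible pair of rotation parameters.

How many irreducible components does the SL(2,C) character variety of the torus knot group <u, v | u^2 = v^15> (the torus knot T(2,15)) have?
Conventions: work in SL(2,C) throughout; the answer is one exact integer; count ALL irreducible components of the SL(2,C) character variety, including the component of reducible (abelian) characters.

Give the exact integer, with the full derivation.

For T(2,15): irreducibility forces the central element u^2 = v^15 to one of +I, -I.
This locks tr(u) to 2*cos(pi*alpha/2), alpha in 1..1, and tr(v) to 2*cos(pi*beta/15), beta in 1..14, on each component of irreducible characters.
The two central values (-1)^alpha I and (-1)^beta I must be the same matrix, so alpha and beta share a parity.
count pairs: odd alpha (1 choices) x odd beta (7), plus even alpha (0) x even beta (7): 1*7 + 0*7 = 7.
components with irreducible characters: 7; plus the single component of reducible (abelian) characters: total 8.

8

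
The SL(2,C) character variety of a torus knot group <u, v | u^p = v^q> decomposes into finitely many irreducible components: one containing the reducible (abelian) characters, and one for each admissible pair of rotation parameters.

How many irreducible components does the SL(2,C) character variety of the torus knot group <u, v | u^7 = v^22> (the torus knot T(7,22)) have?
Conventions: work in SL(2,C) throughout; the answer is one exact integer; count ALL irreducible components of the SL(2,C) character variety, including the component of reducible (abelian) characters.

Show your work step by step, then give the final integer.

In the torus knot group T(7,22), u^7 = v^22 is central, so an irreducible representation sends it to +I or -I (Schur).
This locks tr(u) to 2*cos(pi*alpha/7), alpha in 1..6, and tr(v) to 2*cos(pi*beta/22), beta in 1..21, on each component of irreducible characters.
Consistency of u^7 = (-1)^alpha I with v^22 = (-1)^beta I forces alpha = beta (mod 2).
count pairs: odd alpha (3 choices) x odd beta (11), plus even alpha (3) x even beta (10): 3*11 + 3*10 = 63.
components with irreducible characters: 63; plus the single component of reducible (abelian) characters: total 64.

64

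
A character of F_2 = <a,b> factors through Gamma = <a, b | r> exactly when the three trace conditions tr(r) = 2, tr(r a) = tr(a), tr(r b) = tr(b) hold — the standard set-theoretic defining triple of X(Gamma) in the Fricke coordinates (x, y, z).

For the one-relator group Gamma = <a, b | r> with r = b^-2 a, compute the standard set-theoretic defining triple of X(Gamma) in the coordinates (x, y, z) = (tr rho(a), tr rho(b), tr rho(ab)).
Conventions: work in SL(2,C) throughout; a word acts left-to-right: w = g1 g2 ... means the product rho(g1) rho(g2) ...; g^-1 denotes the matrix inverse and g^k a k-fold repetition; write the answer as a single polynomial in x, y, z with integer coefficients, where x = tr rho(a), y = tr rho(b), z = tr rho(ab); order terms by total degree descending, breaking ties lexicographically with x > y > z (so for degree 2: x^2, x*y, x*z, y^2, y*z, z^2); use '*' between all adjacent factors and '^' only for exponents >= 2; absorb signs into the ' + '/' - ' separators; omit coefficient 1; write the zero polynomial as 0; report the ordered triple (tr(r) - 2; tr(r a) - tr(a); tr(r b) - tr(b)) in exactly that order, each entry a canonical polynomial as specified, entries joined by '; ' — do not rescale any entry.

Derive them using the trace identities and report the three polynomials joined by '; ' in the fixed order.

trace(a b^-1) = trace(a) trace(b) - trace(a b)  (eliminate b^-1) = x*y - z
trace(b^-2 a) = trace(a b^-1) trace(b) - trace(a)  (eliminate b^-1) = x*y^2 - y*z - x
trace(a^2) = trace(a) trace(a) - trace(1) = x^2 - 2
trace(a^2 b) = trace(a) trace(b a) - trace(b) = x*z - y
trace(b^-1 a^2) = trace(a^2) trace(b) - trace(a^2 b) = x^2*y - x*z - y
trace(b^-2 a^2) = trace(b^-1 a^2) trace(b) - trace(b^-1 a^2 b) = x^2*y^2 - x*y*z - x^2 - y^2 + 2
assemble the triple (trace(r) - 2; trace(r a) - x; trace(r b) - y)

x*y^2 - y*z - x - 2; x^2*y^2 - x*y*z - x^2 - y^2 - x + 2; x*y - y - z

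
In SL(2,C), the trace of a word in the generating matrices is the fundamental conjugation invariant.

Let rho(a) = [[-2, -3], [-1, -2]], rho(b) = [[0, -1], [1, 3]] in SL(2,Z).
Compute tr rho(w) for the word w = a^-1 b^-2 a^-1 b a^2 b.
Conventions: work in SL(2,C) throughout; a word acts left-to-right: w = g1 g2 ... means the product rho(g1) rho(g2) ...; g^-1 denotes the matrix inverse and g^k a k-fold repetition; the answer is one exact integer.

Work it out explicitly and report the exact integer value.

783

rho(a^-1) = [[-2, 3], [1, -2]]
... * rho(b^-1) = [[3, 1], [-1, 0]]  ->  [[-9, -2], [5, 1]]
... * rho(b^-1) = [[3, 1], [-1, 0]]  ->  [[-25, -9], [14, 5]]
... * rho(a^-1) = [[-2, 3], [1, -2]]  ->  [[41, -57], [-23, 32]]
... * rho(b) = [[0, -1], [1, 3]]  ->  [[-57, -212], [32, 119]]
... * rho(a) = [[-2, -3], [-1, -2]]  ->  [[326, 595], [-183, -334]]
... * rho(a) = [[-2, -3], [-1, -2]]  ->  [[-1247, -2168], [700, 1217]]
... * rho(b) = [[0, -1], [1, 3]]  ->  [[-2168, -5257], [1217, 2951]]
tr = -2168 + 2951 = 783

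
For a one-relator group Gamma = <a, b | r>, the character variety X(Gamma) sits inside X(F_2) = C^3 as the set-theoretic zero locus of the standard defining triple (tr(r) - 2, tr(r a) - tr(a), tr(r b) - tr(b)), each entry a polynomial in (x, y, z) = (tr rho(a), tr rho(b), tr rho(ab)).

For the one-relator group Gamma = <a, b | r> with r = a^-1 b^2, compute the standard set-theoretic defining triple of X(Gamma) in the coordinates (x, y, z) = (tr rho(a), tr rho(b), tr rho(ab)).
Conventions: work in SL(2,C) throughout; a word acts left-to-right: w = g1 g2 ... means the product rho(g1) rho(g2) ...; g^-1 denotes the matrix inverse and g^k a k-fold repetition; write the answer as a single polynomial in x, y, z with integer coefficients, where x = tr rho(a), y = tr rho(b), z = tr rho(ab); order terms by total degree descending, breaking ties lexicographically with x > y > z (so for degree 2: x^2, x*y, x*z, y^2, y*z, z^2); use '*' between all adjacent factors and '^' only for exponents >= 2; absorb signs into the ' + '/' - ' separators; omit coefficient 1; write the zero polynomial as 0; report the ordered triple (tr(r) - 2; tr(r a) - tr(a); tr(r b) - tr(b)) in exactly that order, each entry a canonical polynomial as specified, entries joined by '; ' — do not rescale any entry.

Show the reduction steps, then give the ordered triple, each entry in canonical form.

x*y^2 - y*z - x - 2; y^2 - x - 2; x*y^3 - y^2*z - 2*x*y - y + z

tr(b^2) = tr(b) tr(b) - tr(1)   [square of b] = y^2 - 2
reduce: tr(b^2 a) = tr(b) tr(a b) - tr(a)   [square of b] = y*z - x
tr(a^-1 b^2) = tr(b^2) tr(a) - tr(b^2 a)   [inverse elimination on a] = x*y^2 - y*z - x
tr(b^3) = tr(b) tr(b^2) - tr(b)   [square of b] = y^3 - 3*y
so tr(b^3 a) = tr(b) tr(a b^2) - tr(a b)   [square of b] = y^2*z - x*y - z
tr(a^-1 b^3) = tr(b^3) tr(a) - tr(b^3 a)   [inverse elimination on a] = x*y^3 - y^2*z - 2*x*y + z
assemble the triple (tr(r) - 2; tr(r a) - x; tr(r b) - y)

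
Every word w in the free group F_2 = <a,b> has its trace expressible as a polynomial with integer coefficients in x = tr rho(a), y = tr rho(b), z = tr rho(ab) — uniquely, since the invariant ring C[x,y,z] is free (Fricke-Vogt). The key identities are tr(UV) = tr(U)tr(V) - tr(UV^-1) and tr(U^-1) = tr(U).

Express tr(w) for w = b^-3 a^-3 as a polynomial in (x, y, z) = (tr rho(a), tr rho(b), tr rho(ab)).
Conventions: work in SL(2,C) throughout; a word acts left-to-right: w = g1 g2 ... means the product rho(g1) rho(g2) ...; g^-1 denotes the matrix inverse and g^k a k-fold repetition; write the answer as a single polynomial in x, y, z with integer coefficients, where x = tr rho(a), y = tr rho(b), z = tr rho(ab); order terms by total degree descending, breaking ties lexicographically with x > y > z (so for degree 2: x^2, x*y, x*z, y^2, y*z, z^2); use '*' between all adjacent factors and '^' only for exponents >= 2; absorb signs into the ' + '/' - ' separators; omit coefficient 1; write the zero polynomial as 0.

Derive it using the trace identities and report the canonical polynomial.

x^2*y^2*z - x^3*y - x*y^3 - x^2*z - y^2*z + 4*x*y + z

trace(b^-1) = trace(b) = y
so trace(b^-1 a) = trace(a)*trace(b) - trace(a b)  (eliminate b^-1) = x*y - z
so trace(b^-1 a^-1) = trace(b^-1)*trace(a) - trace(b^-1 a)  (eliminate a^-1) = z
reduce: trace(b^-2 a^-1) = trace(b^-1 a^-1)*trace(b) - trace(b^-1 a^-1 b)  (eliminate b^-1) = y*z - x
trace(b^-2) = trace(b^-1)*trace(b) - trace(1)  (eliminate b^-1) = y^2 - 2
so trace(a^-2 b^-2) = trace(b^-2 a^-1)*trace(a) - trace(b^-2)  (eliminate a^-1) = x*y*z - x^2 - y^2 + 2
trace(a^-2 b^-1) = trace(a^-1 b^-1)*trace(a) - trace(a^-1 b^-1 a)  (eliminate a^-1) = x*z - y
so trace(a^-1 b^-3 a^-1) = trace(a^-2 b^-2)*trace(b) - trace(a^-2 b^-1)  (eliminate b^-1) = x*y^2*z - x^2*y - y^3 - x*z + 3*y
trace(a^-1 b^-3) = trace(b^-1 a^-1 b^-1)*trace(b) - trace(b^-1 a^-1)  (eliminate b^-1) = y^2*z - x*y - z
reduce: trace(b^-3 a^-3) = trace(a^-1 b^-3 a^-1)*trace(a) - trace(a^-1 b^-3)  (eliminate a^-1) = x^2*y^2*z - x^3*y - x*y^3 - x^2*z - y^2*z + 4*x*y + z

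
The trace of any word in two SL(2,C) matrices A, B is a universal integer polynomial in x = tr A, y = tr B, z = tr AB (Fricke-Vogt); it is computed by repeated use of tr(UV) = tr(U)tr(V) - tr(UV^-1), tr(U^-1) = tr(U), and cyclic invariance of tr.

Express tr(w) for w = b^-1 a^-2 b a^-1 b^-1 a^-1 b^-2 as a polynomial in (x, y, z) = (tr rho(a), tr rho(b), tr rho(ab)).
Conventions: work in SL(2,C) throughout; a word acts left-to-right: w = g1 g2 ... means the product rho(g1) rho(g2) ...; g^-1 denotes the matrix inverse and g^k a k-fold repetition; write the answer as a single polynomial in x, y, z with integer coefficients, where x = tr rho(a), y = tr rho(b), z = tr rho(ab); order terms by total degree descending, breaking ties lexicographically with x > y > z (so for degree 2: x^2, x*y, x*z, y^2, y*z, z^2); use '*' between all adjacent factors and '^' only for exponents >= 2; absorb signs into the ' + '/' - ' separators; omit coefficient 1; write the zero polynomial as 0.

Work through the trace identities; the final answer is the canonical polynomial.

tr(b a^-1) = tr(b)*tr(a) - tr(b a) = x*y - z
tr(b a^-2) = tr(b a^-1)*tr(a) - tr(b) = x^2*y - x*z - y
tr(a^-2 b a^-1) = tr(b a^-2)*tr(a) - tr(b a^-1) = x^3*y - x^2*z - 2*x*y + z
tr(b^2) = tr(b)*tr(b) - tr(1) = y^2 - 2
tr(b^2 a) = tr(b)*tr(a b) - tr(a) = y*z - x
tr(b a^-1 b) = tr(b^2)*tr(a) - tr(b^2 a) = x*y^2 - y*z - x
tr(b a b a) = tr(b a)*tr(b a) - tr(1)   [split at repeated b] = z^2 - 2
tr(b a^-1 b a) = tr(b a b)*tr(a) - tr(b a b a) = x*y*z - x^2 - z^2 + 2
tr(b a^-1 b a^-1) = tr(b a^-1 b)*tr(a) - tr(b a^-1 b a) = x^2*y^2 - 2*x*y*z + z^2 - 2
tr(a^-2 b a^-1 b) = tr(b a^-1 b a^-1)*tr(a) - tr(b a^-1 b) = x^3*y^2 - 2*x^2*y*z - x*y^2 + x*z^2 + y*z - x
tr(a^-1 b^-1 a^-2 b) = tr(a^-2 b a^-1)*tr(b) - tr(a^-2 b a^-1 b) = x^2*y*z - x*y^2 - x*z^2 + x
tr(a^-2) = tr(a^-1)*tr(a) - tr(1) = x^2 - 2
tr(a^-2 b a^-2 b^-1) = tr(a^-1 b^-1 a^-2 b)*tr(a) - tr(a^-1 b^-1 a^-2 b a) = x^3*y*z - x^2*y^2 - x^2*z^2 + 2
tr(a^-2 b a^-2) = tr(a^-2 b a^-1)*tr(a) - tr(a^-2 b) = x^4*y - x^3*z - 3*x^2*y + 2*x*z + y
tr(a^-1 b^-2 a^-2 b a^-1) = tr(a^-2 b a^-2 b^-1)*tr(b) - tr(a^-2 b a^-2) = x^3*y^2*z - x^4*y - x^2*y^3 - x^2*y*z^2 + x^3*z + 3*x^2*y - 2*x*z + y
tr(b^2 a b) = tr(b)*tr(a b^2) - tr(a b) = y^2*z - x*y - z
tr(a b a) = tr(a)*tr(b a) - tr(b) = x*z - y
tr(b^2 a b a) = tr(b)*tr(a b a b) - tr(a b a) = y*z^2 - x*z - y
tr(a^-1 b^2 a b) = tr(b^2 a b)*tr(a) - tr(b^2 a b a) = x*y^2*z - x^2*y - y*z^2 + y
tr(a^-1 b^2 a b^-1) = tr(a^-1 b^2 a)*tr(b) - tr(a^-1 b^2 a b) = -x*y^2*z + x^2*y + y^3 + y*z^2 - 3*y
tr(b^-1 a^-2 b^2 a) = tr(a^-1 b^2 a b^-1)*tr(a) - tr(a^-1 b^2 a b^-1 a) = -x^2*y^2*z + x^3*y + x*y^3 + x*y*z^2 - 3*x*y - z
tr(b a^-1 b^-1 a^-2 b) = tr(b^-1 a^-2 b^2)*tr(a) - tr(b^-1 a^-2 b^2 a) = x^2*y^2*z - x*y^3 - x*y*z^2 - x^2*z + 2*x*y + z
tr(a^-1 b a b a^-1) = tr(a^-1 b a b)*tr(a) - tr(a^-1 b a b a) = x^2*y*z - x^3 - x*z^2 - y*z + 3*x
tr(b a^-1 b a b) = tr(b a b^2)*tr(a) - tr(b a b^2 a) = x*y^2*z - x^2*y - y*z^2 + y
tr(b a b a b a) = tr(a b a b)*tr(a b) - tr(b a)   [split at repeated a] = z^3 - 3*z
tr(b a^-1 b a b a) = tr(b a b a b)*tr(a) - tr(b a b a b a) = x*y*z^2 - x^2*z - z^3 - x*y + 3*z
tr(a^-1 b a b a^-1 b) = tr(b a^-1 b a b)*tr(a) - tr(b a^-1 b a b a) = x^2*y^2*z - x^3*y - 2*x*y*z^2 + x^2*z + z^3 + 2*x*y - 3*z
tr(b a b a^-1 b^-1 a^-1) = tr(a^-1 b a b a^-1)*tr(b) - tr(a^-1 b a b a^-1 b) = x*y*z^2 - x^2*z - y^2*z - z^3 + x*y + 3*z
tr(b a^-1 b^-1 a^-2 b a) = tr(b a b a^-1 b^-1 a^-1)*tr(a) - tr(b a b a^-1 b^-1) = x^2*y*z^2 - x^3*z - x*y^2*z - x*z^3 + x^2*y + 3*x*z - y
tr(a^-2 b a^-1 b a^-1 b^-1) = tr(b a^-1 b^-1 a^-2 b)*tr(a) - tr(b a^-1 b^-1 a^-2 b a) = x^3*y^2*z - x^2*y^3 - 2*x^2*y*z^2 + x*y^2*z + x*z^3 + x^2*y - 2*x*z + y
tr(a^-2 b a^-1 b a^-1) = tr(b a^-1 b a^-2)*tr(a) - tr(b a^-1 b a^-1) = x^4*y^2 - 2*x^3*y*z - 2*x^2*y^2 + x^2*z^2 + 3*x*y*z - x^2 - z^2 + 2
tr(a^-1 b^-2 a^-2 b a^-1 b) = tr(a^-2 b a^-1 b a^-1 b^-1)*tr(b) - tr(a^-2 b a^-1 b a^-1) = x^3*y^3*z - x^4*y^2 - x^2*y^4 - 2*x^2*y^2*z^2 + 2*x^3*y*z + x*y^3*z + x*y*z^3 + 3*x^2*y^2 - x^2*z^2 - 5*x*y*z + x^2 + y^2 + z^2 - 2
tr(b^-2 a^-2 b a^-1 b^-1 a^-1) = tr(a^-1 b^-2 a^-2 b a^-1)*tr(b) - tr(a^-1 b^-2 a^-2 b a^-1 b) = x^2*y^2*z^2 - x^3*y*z - x*y^3*z - x*y*z^3 + x^2*z^2 + 3*x*y*z - x^2 - z^2 + 2
tr(a^-1 b^-1 a^-2) = tr(b^-1 a^-2)*tr(a) - tr(b^-1 a^-1) = x^2*z - x*y - z
tr(b a b^-1 a) = tr(a b a)*tr(b) - tr(a b a b) = x*y*z - y^2 - z^2 + 2
tr(b a b^-1 a^-1) = tr(b a b^-1)*tr(a) - tr(b a b^-1 a) = -x*y*z + x^2 + y^2 + z^2 - 2
tr(a^-2 b a b^-1) = tr(b a b^-1 a^-1)*tr(a) - tr(b a b^-1) = -x^2*y*z + x^3 + x*y^2 + x*z^2 - 3*x
tr(b^-1 a^-2 b a b^-1) = tr(a^-2 b a b^-1)*tr(b) - tr(a^-2 b a) = -x^2*y^2*z + x^3*y + x*y^3 + x*y*z^2 - 4*x*y + z
tr(a b^2 a) = tr(a)*tr(b^2 a) - tr(b^2) = x*y*z - x^2 - y^2 + 2
tr(b a b^-1 a b) = tr(a b^2 a)*tr(b) - tr(a b^2 a b) = x*y^2*z - x^2*y - y^3 - y*z^2 + x*z + 3*y
tr(a b a b a) = tr(a)*tr(b a b a) - tr(b a b) = x*z^2 - y*z - x
tr(b a b^-1 a b a) = tr(a b a b a)*tr(b) - tr(a b a b a b) = x*y*z^2 - y^2*z - z^3 - x*y + 3*z
tr(a^-1 b a b^-1 a b) = tr(b a b^-1 a b)*tr(a) - tr(b a b^-1 a b a) = x^2*y^2*z - x^3*y - x*y^3 - 2*x*y*z^2 + x^2*z + y^2*z + z^3 + 4*x*y - 3*z
tr(a^-1 b a b^-1 a b^-1) = tr(a^-1 b a b^-1 a)*tr(b) - tr(a^-1 b a b^-1 a b) = -x^2*y^2*z + x^3*y + x*y^3 + 2*x*y*z^2 - x^2*z - y^2*z - z^3 - 3*x*y + 3*z
tr(b^-1 a^-2 b a b^-1 a) = tr(a^-1 b a b^-1 a b^-1)*tr(a) - tr(a^-1 b a b^-1 a b^-1 a) = -x^3*y^2*z + x^4*y + x^2*y^3 + 2*x^2*y*z^2 - x^3*z - x*y^2*z - x*z^3 - 4*x^2*y + 4*x*z + y
tr(b^-1 a^-1 b^-1 a^-2 b a) = tr(b^-1 a^-2 b a b^-1)*tr(a) - tr(b^-1 a^-2 b a b^-1 a) = -x^2*y*z^2 + x^3*z + x*y^2*z + x*z^3 - 3*x*z - y
tr(b^-1 a^-2 b a^-1 b^-1 a^-1) = tr(b^-1 a^-1 b^-1 a^-2 b)*tr(a) - tr(b^-1 a^-1 b^-1 a^-2 b a) = x^2*y*z^2 - x*y^2*z - x*z^3 - x^2*y + 2*x*z + y
tr(b^-1 a^-2 b a^-1 b^-1 a^-1 b^-2) = tr(b^-2 a^-2 b a^-1 b^-1 a^-1)*tr(b) - tr(b^-2 a^-2 b a^-1 b^-1 a^-1 b) = x^2*y^3*z^2 - x^3*y^2*z - x*y^4*z - x*y^2*z^3 + 4*x*y^2*z + x*z^3 - y*z^2 - 2*x*z + y

x^2*y^3*z^2 - x^3*y^2*z - x*y^4*z - x*y^2*z^3 + 4*x*y^2*z + x*z^3 - y*z^2 - 2*x*z + y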